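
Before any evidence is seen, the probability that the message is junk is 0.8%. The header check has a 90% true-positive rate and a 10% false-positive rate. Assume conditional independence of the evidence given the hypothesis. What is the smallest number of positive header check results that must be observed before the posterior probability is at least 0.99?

Prior odds = 0.008/0.992 = 1/124.
Likelihood ratio of a positive result = 0.9/0.1 = 9.
Target posterior odds = 0.99/0.01 = 99.
Require 9ⁿ ≥ 99 ÷ (1/124) = 12276.
9⁴ = 6561 falls short of 12276 but 9⁵ = 59049 reaches it, so n = 5.

5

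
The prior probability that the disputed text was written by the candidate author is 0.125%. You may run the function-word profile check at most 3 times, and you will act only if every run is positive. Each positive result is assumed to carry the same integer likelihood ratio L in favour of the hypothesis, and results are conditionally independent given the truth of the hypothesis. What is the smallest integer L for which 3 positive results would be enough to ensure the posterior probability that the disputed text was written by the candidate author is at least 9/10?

20

Prior odds = 0.00125/0.99875 = 1/799.
Target odds = 0.9/0.1 = 9.
Need L³ ≥ 9 ÷ (1/799) = 7191.
19³ = 6859 < 7191 ≤ 8000 = 20³, so L = 20.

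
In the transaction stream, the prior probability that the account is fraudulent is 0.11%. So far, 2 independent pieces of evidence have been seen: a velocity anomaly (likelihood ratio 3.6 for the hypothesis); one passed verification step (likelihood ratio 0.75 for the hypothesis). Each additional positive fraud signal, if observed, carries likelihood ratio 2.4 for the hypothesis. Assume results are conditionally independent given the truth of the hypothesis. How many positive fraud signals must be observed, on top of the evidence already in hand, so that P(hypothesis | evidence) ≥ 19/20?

Prior odds = 0.0011/0.9989 = 11/9989.
Combined Bayes factor of the evidence already in hand = 3.6 × 0.75 = 2.7.
Odds after that evidence = (11/9989) × 2.7 = 297/99890.
Target odds = 0.95/0.05 = 19.
Need 2.4ⁿ ≥ 19 ÷ (297/99890) = 1897910/297.
2.4¹⁰ ≈6340.34 falls short of 1897910/297 but 2.4¹¹ ≈15216.8 reaches it, so n = 11.

11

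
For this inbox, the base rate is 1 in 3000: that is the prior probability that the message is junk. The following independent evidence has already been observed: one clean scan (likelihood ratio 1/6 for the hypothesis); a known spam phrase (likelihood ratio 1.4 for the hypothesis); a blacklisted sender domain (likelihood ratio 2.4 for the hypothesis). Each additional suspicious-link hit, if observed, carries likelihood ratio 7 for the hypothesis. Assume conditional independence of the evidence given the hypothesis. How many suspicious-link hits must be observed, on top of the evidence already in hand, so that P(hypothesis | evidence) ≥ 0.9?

6

Prior odds = (1/3000)/(2999/3000) = 1/2999.
Combined Bayes factor of the evidence already in hand = (1/6) × 1.4 × 2.4 = 0.56.
Odds after that evidence = (1/2999) × 0.56 = 14/74975.
Target odds = 0.9/0.1 = 9.
Need 7ⁿ ≥ 9 ÷ (14/74975) = 674775/14.
7⁵ = 16807 falls short of 674775/14 but 7⁶ = 117649 reaches it, so n = 6.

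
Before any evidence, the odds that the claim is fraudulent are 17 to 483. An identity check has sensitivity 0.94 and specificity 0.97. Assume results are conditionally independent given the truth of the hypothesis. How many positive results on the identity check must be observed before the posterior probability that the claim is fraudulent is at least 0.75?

2

Prior odds = 17/483.
False-positive rate = 1 − 0.97 = 0.03; likelihood ratio of a positive = 0.94/0.03 = 94/3.
Target posterior odds = 0.75/0.25 = 3.
Require (94/3)ⁿ ≥ 3 ÷ (17/483) = 1449/17.
(94/3)¹ = 94/3 falls short of 1449/17 but (94/3)² = 8836/9 reaches it, so n = 2.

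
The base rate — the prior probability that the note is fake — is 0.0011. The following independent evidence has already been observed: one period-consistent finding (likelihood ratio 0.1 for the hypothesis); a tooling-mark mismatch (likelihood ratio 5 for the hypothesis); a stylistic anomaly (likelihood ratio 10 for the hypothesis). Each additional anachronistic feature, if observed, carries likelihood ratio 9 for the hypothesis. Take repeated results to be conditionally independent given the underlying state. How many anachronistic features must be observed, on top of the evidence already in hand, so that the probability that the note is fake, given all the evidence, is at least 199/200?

5

Prior odds = 0.0011/0.9989 = 11/9989.
Combined Bayes factor of the evidence already in hand = 0.1 × 5 × 10 = 5.
Odds after that evidence = (11/9989) × 5 = 55/9989.
Target odds = 0.995/0.005 = 199.
Need 9ⁿ ≥ 199 ÷ (55/9989) = 1987811/55.
9⁴ = 6561 falls short of 1987811/55 but 9⁵ = 59049 reaches it, so n = 5.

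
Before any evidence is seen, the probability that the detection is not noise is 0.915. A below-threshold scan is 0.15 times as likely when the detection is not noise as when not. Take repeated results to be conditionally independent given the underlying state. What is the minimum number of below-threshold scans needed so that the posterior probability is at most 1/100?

4

Prior odds = 0.915/0.085 = 183/17.
Likelihood ratio per below-threshold scan = 0.15.
Target posterior odds = 0.01/0.99 = 1/99.
Require 0.15ⁿ ≤ 1/99 ÷ (183/17) = 17/18117.
0.15³ = 0.003375 is still above 17/18117 but 0.15⁴ = 81/160000 is at or below it, so n = 4.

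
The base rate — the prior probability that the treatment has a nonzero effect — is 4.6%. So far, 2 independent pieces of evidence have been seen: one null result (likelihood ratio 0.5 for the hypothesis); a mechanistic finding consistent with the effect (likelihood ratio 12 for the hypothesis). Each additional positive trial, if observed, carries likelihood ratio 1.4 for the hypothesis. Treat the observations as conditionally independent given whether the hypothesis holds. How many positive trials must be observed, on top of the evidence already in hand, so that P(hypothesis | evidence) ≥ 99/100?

18

Prior odds = 0.046/0.954 = 23/477.
Combined Bayes factor of the evidence already in hand = 0.5 × 12 = 6.
Odds after that evidence = (23/477) × 6 = 46/159.
Target odds = 0.99/0.01 = 99.
Need 1.4ⁿ ≥ 99 ÷ (46/159) = 15741/46.
1.4¹⁷ ≈304.913 falls short of 15741/46 but 1.4¹⁸ ≈426.879 reaches it, so n = 18.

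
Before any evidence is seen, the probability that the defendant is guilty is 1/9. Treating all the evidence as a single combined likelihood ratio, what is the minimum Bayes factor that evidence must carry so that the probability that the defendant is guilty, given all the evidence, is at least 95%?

Prior odds = (1/9)/(8/9) = 0.125.
Target odds = 0.95/0.05 = 19.
Required Bayes factor = 19 ÷ 0.125 = 152.

152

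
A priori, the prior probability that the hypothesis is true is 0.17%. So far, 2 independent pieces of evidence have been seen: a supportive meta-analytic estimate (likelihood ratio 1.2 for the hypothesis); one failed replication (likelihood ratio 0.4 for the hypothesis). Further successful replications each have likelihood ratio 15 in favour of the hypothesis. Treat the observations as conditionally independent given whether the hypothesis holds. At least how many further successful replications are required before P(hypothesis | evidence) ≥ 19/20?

4

Prior odds = 0.0017/0.9983 = 17/9983.
Combined Bayes factor of the evidence already in hand = 1.2 × 0.4 = 0.48.
Odds after that evidence = (17/9983) × 0.48 = 204/249575.
Target odds = 0.95/0.05 = 19.
Need 15ⁿ ≥ 19 ÷ (204/249575) = 4741925/204.
15³ = 3375 falls short of 4741925/204 but 15⁴ = 50625 reaches it, so n = 4.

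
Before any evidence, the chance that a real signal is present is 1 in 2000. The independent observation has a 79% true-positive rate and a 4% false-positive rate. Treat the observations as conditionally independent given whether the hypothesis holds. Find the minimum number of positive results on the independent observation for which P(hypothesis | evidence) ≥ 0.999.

Prior odds = 0.0005/0.9995 = 1/1999.
Likelihood ratio of a positive result = 0.79/0.04 = 19.75.
Target odds: 0.999 ÷ 0.001 = 999.
Need (1/1999) × 19.75ⁿ ≥ 999, i.e. 19.75ⁿ ≥ 1997001.
19.75⁴ = 38950081/256 falls short of 1997001 but 19.75⁵ ≈3.00494e+06 reaches it, so n = 5.

5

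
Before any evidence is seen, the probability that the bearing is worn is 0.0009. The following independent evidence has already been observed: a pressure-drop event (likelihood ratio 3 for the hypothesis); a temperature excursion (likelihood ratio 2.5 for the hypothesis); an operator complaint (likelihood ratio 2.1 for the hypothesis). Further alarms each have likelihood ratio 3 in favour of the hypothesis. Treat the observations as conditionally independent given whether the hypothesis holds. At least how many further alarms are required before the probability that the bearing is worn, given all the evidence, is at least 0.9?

6

Prior odds = 0.0009/0.9991 = 9/9991.
Combined Bayes factor of the evidence already in hand = 3 × 2.5 × 2.1 = 15.75.
Odds after that evidence = (9/9991) × 15.75 = 567/39964.
Target odds = 0.9/0.1 = 9.
Need 3ⁿ ≥ 9 ÷ (567/39964) = 39964/63.
3⁵ = 243 falls short of 39964/63 but 3⁶ = 729 reaches it, so n = 6.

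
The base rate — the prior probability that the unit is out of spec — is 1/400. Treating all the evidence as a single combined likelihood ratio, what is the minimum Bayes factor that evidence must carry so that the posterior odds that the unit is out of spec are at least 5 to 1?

Prior odds = 0.0025/0.9975 = 1/399.
Target odds = 5.
Required Bayes factor = 5 ÷ (1/399) = 1995.

1995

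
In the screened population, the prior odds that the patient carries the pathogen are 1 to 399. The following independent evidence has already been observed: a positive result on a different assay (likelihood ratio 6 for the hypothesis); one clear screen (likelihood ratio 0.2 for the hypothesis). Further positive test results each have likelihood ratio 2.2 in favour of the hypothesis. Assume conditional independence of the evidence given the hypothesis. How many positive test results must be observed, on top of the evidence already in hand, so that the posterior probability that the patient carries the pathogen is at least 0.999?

17

Prior odds = 1/399.
Combined Bayes factor of the evidence already in hand = 6 × 0.2 = 1.2.
Odds after that evidence = (1/399) × 1.2 = 2/665.
Target odds = 0.999/0.001 = 999.
Need 2.2ⁿ ≥ 999 ÷ (2/665) = 332167.5.
2.2¹⁶ ≈301136 falls short of 332167.5 but 2.2¹⁷ ≈662500 reaches it, so n = 17.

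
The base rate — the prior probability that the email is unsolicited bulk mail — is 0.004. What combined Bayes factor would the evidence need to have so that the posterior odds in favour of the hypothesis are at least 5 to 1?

Prior odds = 0.004/0.996 = 1/249.
Target odds = 5.
Required Bayes factor = 5 ÷ (1/249) = 1245.

1245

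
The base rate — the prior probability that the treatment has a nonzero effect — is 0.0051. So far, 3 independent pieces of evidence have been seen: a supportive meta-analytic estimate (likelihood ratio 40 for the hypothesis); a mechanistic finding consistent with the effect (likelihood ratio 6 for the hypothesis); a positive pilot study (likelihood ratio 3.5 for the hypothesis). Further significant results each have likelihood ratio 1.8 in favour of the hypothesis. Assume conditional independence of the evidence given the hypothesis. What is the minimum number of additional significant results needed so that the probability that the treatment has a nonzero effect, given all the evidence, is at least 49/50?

5

Prior odds = 0.0051/0.9949 = 51/9949.
Combined Bayes factor of the evidence already in hand = 40 × 6 × 3.5 = 840.
Odds after that evidence = (51/9949) × 840 = 42840/9949.
Target odds = 0.98/0.02 = 49.
Need 1.8ⁿ ≥ 49 ÷ (42840/9949) = 69643/6120.
1.8⁴ = 10.4976 falls short of 69643/6120 but 1.8⁵ = 18.89568 reaches it, so n = 5.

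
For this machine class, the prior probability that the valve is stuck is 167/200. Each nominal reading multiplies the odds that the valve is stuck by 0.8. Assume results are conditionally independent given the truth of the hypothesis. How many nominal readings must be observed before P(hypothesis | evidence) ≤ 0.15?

16

Prior odds: 0.835 ÷ 0.165 = 167/33.
Likelihood ratio per nominal reading = 0.8.
Target odds: 0.15 ÷ 0.85 = 3/17.
Require 0.8ⁿ ≤ 3/17 ÷ (167/33) = 99/2839.
0.8¹⁵ ≈0.0351844 is still above 99/2839 but 0.8¹⁶ ≈0.0281475 is at or below it, so n = 16.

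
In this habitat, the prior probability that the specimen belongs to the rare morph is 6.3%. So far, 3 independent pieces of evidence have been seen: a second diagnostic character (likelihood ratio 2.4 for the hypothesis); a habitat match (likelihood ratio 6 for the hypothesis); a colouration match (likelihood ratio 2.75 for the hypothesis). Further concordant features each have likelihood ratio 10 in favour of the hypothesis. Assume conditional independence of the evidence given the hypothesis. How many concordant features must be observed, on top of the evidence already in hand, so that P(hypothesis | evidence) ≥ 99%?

2

Prior odds = 0.063/0.937 = 63/937.
Combined Bayes factor of the evidence already in hand = 2.4 × 6 × 2.75 = 39.6.
Odds after that evidence = (63/937) × 39.6 = 12474/4685.
Target odds = 0.99/0.01 = 99.
Need 10ⁿ ≥ 99 ÷ (12474/4685) = 4685/126.
10¹ = 10 falls short of 4685/126 but 10² = 100 reaches it, so n = 2.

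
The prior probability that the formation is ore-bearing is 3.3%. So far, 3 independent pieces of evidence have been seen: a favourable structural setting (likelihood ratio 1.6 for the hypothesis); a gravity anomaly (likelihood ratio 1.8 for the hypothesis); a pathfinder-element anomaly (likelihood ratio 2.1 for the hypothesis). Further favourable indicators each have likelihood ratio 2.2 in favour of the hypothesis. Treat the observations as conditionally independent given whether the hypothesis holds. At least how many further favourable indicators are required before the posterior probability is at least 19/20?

Prior odds = 0.033/0.967 = 33/967.
Combined Bayes factor of the evidence already in hand = 1.6 × 1.8 × 2.1 = 6.048.
Odds after that evidence = (33/967) × 6.048 = 24948/120875.
Target odds = 0.95/0.05 = 19.
Need 2.2ⁿ ≥ 19 ÷ (24948/120875) = 2296625/24948.
2.2⁵ = 51.53632 falls short of 2296625/24948 but 2.2⁶ = 1771561/15625 reaches it, so n = 6.

6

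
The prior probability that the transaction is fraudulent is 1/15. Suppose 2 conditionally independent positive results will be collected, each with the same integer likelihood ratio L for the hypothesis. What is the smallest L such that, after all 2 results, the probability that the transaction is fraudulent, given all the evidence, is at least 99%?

38

Prior odds = (1/15)/(14/15) = 1/14.
Target odds = 0.99/0.01 = 99.
Need L² ≥ 99 ÷ (1/14) = 1386.
37² = 1369 < 1386 ≤ 1444 = 38², so L = 38.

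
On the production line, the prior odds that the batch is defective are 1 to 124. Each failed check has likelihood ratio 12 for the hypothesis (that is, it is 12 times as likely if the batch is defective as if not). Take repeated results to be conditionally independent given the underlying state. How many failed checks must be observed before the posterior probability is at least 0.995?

5

Prior odds = 1/124.
Likelihood ratio per failed check = 12.
Target posterior odds = 0.995/0.005 = 199.
Require 12ⁿ ≥ 199 ÷ (1/124) = 24676.
12⁴ = 20736 falls short of 24676 but 12⁵ = 248832 reaches it, so n = 5.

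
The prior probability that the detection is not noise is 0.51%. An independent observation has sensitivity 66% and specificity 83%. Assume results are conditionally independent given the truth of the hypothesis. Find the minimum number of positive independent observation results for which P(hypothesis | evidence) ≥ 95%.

Prior odds: 0.0051 ÷ 0.9949 = 51/9949.
False-positive rate = 1 − 0.83 = 0.17; likelihood ratio of a positive = 0.66/0.17 = 66/17.
Target posterior odds = 0.95/0.05 = 19.
Require (66/17)ⁿ ≥ 19 ÷ (51/9949) = 189031/51.
(66/17)⁶ ≈3424.29 falls short of 189031/51 but (66/17)⁷ ≈13294.3 reaches it, so n = 7.

7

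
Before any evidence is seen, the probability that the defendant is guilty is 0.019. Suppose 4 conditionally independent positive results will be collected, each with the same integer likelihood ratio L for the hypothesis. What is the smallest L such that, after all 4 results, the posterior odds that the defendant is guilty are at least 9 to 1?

Prior odds = 0.019/0.981 = 19/981.
Target odds = 9.
Need L⁴ ≥ 9 ÷ (19/981) = 8829/19.
4⁴ = 256 < 8829/19 ≤ 625 = 5⁴, so L = 5.

5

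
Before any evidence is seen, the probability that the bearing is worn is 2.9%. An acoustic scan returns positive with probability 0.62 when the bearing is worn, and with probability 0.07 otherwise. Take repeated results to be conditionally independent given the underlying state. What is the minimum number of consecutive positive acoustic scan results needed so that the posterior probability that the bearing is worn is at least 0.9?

3

Prior odds = 0.029/0.971 = 29/971.
Likelihood ratio of a positive result = 0.62/0.07 = 62/7.
Target odds: 0.9 ÷ 0.1 = 9.
Need (29/971) × (62/7)ⁿ ≥ 9, i.e. (62/7)ⁿ ≥ 8739/29.
(62/7)² = 3844/49 falls short of 8739/29 but (62/7)³ = 238328/343 reaches it, so n = 3.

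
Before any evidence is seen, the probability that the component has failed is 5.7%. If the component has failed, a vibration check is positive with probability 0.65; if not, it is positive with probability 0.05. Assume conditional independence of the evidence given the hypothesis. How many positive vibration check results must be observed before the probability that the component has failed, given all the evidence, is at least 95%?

3

Prior odds = 0.057/0.943 = 57/943.
Likelihood ratio of a positive = 0.65/0.05 = 13.
Target odds: 0.95 ÷ 0.05 = 19.
Need (57/943) × 13ⁿ ≥ 19, i.e. 13ⁿ ≥ 943/3.
13² = 169 falls short of 943/3 but 13³ = 2197 reaches it, so n = 3.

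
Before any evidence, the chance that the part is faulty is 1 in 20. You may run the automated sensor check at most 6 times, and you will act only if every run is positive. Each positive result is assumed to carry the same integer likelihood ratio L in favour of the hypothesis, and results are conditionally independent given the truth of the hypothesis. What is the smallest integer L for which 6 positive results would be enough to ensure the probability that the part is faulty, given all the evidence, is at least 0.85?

Prior odds = 0.05/0.95 = 1/19.
Target odds = 0.85/0.15 = 17/3.
Need L⁶ ≥ 17/3 ÷ (1/19) = 323/3.
2⁶ = 64 < 323/3 ≤ 729 = 3⁶, so L = 3.

3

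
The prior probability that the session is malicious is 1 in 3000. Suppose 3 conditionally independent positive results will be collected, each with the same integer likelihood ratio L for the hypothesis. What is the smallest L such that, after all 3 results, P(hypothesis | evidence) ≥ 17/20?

Prior odds = (1/3000)/(2999/3000) = 1/2999.
Target odds = 0.85/0.15 = 17/3.
Need L³ ≥ 17/3 ÷ (1/2999) = 50983/3.
25³ = 15625 < 50983/3 ≤ 17576 = 26³, so L = 26.

26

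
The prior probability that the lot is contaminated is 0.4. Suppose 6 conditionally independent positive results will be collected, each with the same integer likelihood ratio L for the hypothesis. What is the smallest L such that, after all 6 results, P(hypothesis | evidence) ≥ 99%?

Prior odds = 0.4/0.6 = 2/3.
Target odds = 0.99/0.01 = 99.
Need L⁶ ≥ 99 ÷ (2/3) = 148.5.
2⁶ = 64 < 148.5 ≤ 729 = 3⁶, so L = 3.

3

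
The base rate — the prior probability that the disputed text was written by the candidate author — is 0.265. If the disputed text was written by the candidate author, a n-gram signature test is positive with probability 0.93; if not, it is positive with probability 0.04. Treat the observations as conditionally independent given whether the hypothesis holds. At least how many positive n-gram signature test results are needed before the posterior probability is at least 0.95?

Prior odds = 0.265/0.735 = 53/147.
Likelihood ratio of a positive = 0.93/0.04 = 23.25.
Target odds: 0.95 ÷ 0.05 = 19.
Require 23.25ⁿ ≥ 19 ÷ (53/147) = 2793/53.
23.25¹ = 23.25 falls short of 2793/53 but 23.25² = 540.5625 reaches it, so n = 2.

2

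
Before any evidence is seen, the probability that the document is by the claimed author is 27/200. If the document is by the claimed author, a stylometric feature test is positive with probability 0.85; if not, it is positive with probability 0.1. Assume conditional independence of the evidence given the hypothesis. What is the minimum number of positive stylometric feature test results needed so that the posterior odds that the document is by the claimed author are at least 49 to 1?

3

Prior odds = 0.135/0.865 = 27/173.
Likelihood ratio of a positive = 0.85/0.1 = 8.5.
Target odds = 49.
Require 8.5ⁿ ≥ 49 ÷ (27/173) = 8477/27.
8.5² = 72.25 falls short of 8477/27 but 8.5³ = 614.125 reaches it, so n = 3.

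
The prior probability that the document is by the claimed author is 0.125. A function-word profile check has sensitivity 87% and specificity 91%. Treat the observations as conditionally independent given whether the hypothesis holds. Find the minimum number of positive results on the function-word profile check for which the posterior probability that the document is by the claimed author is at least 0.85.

2

Prior odds: 0.125 ÷ 0.875 = 1/7.
False-positive rate = 1 − 0.91 = 0.09; likelihood ratio of a positive = 0.87/0.09 = 29/3.
Target odds: 0.85 ÷ 0.15 = 17/3.
Need (1/7) × (29/3)ⁿ ≥ 17/3, i.e. (29/3)ⁿ ≥ 119/3.
(29/3)¹ = 29/3 falls short of 119/3 but (29/3)² = 841/9 reaches it, so n = 2.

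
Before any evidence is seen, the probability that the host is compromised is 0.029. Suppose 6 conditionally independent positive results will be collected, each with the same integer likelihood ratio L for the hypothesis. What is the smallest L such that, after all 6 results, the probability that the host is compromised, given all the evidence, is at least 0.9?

3

Prior odds = 0.029/0.971 = 29/971.
Target odds = 0.9/0.1 = 9.
Need L⁶ ≥ 9 ÷ (29/971) = 8739/29.
2⁶ = 64 < 8739/29 ≤ 729 = 3⁶, so L = 3.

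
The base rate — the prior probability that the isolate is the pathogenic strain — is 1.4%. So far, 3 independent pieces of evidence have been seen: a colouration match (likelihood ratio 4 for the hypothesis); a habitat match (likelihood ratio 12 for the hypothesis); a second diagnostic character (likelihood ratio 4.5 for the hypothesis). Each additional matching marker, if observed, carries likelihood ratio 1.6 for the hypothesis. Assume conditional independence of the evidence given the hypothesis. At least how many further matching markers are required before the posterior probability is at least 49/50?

6

Prior odds = 0.014/0.986 = 7/493.
Combined Bayes factor of the evidence already in hand = 4 × 12 × 4.5 = 216.
Odds after that evidence = (7/493) × 216 = 1512/493.
Target odds = 0.98/0.02 = 49.
Need 1.6ⁿ ≥ 49 ÷ (1512/493) = 3451/216.
1.6⁵ = 10.48576 falls short of 3451/216 but 1.6⁶ = 262144/15625 reaches it, so n = 6.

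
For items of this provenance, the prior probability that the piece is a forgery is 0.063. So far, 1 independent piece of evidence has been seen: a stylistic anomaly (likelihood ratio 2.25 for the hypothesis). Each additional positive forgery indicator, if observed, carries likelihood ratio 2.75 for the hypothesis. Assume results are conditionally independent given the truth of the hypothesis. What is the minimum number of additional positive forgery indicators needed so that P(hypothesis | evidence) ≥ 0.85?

4

Prior odds = 0.063/0.937 = 63/937.
Bayes factor of the evidence already in hand = 2.25.
Odds after that evidence = (63/937) × 2.25 = 567/3748.
Target odds = 0.85/0.15 = 17/3.
Need 2.75ⁿ ≥ 17/3 ÷ (567/3748) = 63716/1701.
2.75³ = 20.796875 falls short of 63716/1701 but 2.75⁴ = 57.19140625 reaches it, so n = 4.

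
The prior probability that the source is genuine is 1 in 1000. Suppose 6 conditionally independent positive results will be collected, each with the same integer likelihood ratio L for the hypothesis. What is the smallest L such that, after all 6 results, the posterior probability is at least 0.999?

10

Prior odds = 0.001/0.999 = 1/999.
Target odds = 0.999/0.001 = 999.
Need L⁶ ≥ 999 ÷ (1/999) = 998001.
9⁶ = 531441 < 998001 ≤ 1000000 = 10⁶, so L = 10.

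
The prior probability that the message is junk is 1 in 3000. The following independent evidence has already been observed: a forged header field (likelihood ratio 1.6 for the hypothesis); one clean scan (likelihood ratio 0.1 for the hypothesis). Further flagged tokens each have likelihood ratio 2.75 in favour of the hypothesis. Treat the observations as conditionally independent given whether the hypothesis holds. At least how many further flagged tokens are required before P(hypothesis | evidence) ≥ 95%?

13

Prior odds = (1/3000)/(2999/3000) = 1/2999.
Combined Bayes factor of the evidence already in hand = 1.6 × 0.1 = 0.16.
Odds after that evidence = (1/2999) × 0.16 = 4/74975.
Target odds = 0.95/0.05 = 19.
Need 2.75ⁿ ≥ 19 ÷ (4/74975) = 356131.25.
2.75¹² ≈187065 falls short of 356131.25 but 2.75¹³ ≈514428 reaches it, so n = 13.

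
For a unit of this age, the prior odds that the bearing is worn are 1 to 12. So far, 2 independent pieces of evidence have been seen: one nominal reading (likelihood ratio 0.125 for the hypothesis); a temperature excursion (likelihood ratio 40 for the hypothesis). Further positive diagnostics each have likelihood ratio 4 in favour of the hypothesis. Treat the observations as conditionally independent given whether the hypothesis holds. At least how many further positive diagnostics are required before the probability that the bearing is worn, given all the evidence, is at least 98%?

Prior odds = 1/12.
Combined Bayes factor of the evidence already in hand = 0.125 × 40 = 5.
Odds after that evidence = (1/12) × 5 = 5/12.
Target odds = 0.98/0.02 = 49.
Need 4ⁿ ≥ 49 ÷ (5/12) = 117.6.
4³ = 64 falls short of 117.6 but 4⁴ = 256 reaches it, so n = 4.

4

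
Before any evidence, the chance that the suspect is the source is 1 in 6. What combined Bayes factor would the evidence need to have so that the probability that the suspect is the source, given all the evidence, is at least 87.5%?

35

Prior odds = (1/6)/(5/6) = 0.2.
Target odds = 0.875/0.125 = 7.
Required Bayes factor = 7 ÷ 0.2 = 35.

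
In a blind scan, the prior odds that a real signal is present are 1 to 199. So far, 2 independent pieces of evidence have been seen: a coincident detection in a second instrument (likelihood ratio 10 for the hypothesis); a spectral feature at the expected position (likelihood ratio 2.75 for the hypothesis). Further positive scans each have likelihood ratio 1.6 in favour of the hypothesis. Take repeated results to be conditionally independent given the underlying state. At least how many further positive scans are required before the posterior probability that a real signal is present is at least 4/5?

Prior odds = 1/199.
Combined Bayes factor of the evidence already in hand = 10 × 2.75 = 27.5.
Odds after that evidence = (1/199) × 27.5 = 55/398.
Target odds = 0.8/0.2 = 4.
Need 1.6ⁿ ≥ 4 ÷ (55/398) = 1592/55.
1.6⁷ = 2097152/78125 falls short of 1592/55 but 1.6⁸ = 16777216/390625 reaches it, so n = 8.

8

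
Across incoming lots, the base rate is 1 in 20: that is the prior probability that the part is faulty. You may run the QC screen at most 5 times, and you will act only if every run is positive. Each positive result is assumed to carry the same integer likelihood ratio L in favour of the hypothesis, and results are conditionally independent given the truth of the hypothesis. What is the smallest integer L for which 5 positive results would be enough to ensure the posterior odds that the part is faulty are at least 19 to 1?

Prior odds = 0.05/0.95 = 1/19.
Target odds = 19.
Need L⁵ ≥ 19 ÷ (1/19) = 361.
3⁵ = 243 < 361 ≤ 1024 = 4⁵, so L = 4.

4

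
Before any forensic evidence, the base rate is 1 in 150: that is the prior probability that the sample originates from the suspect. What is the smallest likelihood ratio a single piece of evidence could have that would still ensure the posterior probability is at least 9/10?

1341

Prior odds = (1/150)/(149/150) = 1/149.
Target odds = 0.9/0.1 = 9.
Required Bayes factor = 9 ÷ (1/149) = 1341.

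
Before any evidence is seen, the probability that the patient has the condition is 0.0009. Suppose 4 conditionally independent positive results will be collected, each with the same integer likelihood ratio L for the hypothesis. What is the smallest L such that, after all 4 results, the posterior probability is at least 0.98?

16

Prior odds = 0.0009/0.9991 = 9/9991.
Target odds = 0.98/0.02 = 49.
Need L⁴ ≥ 49 ÷ (9/9991) = 489559/9.
15⁴ = 50625 < 489559/9 ≤ 65536 = 16⁴, so L = 16.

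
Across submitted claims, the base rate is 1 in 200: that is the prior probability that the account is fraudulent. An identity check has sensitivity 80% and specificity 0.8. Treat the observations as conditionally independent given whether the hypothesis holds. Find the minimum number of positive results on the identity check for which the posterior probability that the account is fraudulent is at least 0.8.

Prior odds: 0.005 ÷ 0.995 = 1/199.
False-positive rate = 1 − 0.8 = 0.2; likelihood ratio of a positive = 0.8/0.2 = 4.
Target odds: 0.8 ÷ 0.2 = 4.
Require 4ⁿ ≥ 4 ÷ (1/199) = 796.
4⁴ = 256 falls short of 796 but 4⁵ = 1024 reaches it, so n = 5.

5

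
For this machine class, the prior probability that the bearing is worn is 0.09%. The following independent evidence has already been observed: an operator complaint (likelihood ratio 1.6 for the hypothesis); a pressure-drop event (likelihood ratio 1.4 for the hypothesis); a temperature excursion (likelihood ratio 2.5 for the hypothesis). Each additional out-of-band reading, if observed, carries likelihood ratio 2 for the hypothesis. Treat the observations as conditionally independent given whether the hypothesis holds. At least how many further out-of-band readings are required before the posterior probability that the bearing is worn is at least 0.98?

Prior odds = 0.0009/0.9991 = 9/9991.
Combined Bayes factor of the evidence already in hand = 1.6 × 1.4 × 2.5 = 5.6.
Odds after that evidence = (9/9991) × 5.6 = 252/49955.
Target odds = 0.98/0.02 = 49.
Need 2ⁿ ≥ 49 ÷ (252/49955) = 349685/36.
2¹³ = 8192 falls short of 349685/36 but 2¹⁴ = 16384 reaches it, so n = 14.

14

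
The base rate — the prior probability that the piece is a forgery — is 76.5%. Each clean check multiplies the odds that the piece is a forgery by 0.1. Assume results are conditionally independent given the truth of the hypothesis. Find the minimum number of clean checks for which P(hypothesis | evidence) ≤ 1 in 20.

2

Prior odds: 0.765 ÷ 0.235 = 153/47.
Likelihood ratio per clean check = 0.1.
Target odds: 0.05 ÷ 0.95 = 1/19.
Require 0.1ⁿ ≤ 1/19 ÷ (153/47) = 47/2907.
0.1¹ = 0.1 is still above 47/2907 but 0.1² = 0.01 is at or below it, so n = 2.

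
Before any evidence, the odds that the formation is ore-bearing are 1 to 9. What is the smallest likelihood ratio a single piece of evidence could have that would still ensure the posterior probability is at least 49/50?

Prior odds = 1/9.
Target odds = 0.98/0.02 = 49.
Required Bayes factor = 49 ÷ (1/9) = 441.

441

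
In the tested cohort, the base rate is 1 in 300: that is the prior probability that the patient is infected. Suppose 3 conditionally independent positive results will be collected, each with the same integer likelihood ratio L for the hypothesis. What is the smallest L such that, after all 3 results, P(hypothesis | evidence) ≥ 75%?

10

Prior odds = (1/300)/(299/300) = 1/299.
Target odds = 0.75/0.25 = 3.
Need L³ ≥ 3 ÷ (1/299) = 897.
9³ = 729 < 897 ≤ 1000 = 10³, so L = 10.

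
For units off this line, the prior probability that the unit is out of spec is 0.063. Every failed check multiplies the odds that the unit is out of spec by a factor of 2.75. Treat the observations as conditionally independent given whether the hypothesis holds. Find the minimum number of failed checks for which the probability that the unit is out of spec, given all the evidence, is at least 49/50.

7

Prior odds = 0.063/0.937 = 63/937.
Likelihood ratio per failed check = 2.75.
Target odds: 0.98 ÷ 0.02 = 49.
Require 2.75ⁿ ≥ 49 ÷ (63/937) = 6559/9.
2.75⁶ = 1771561/4096 falls short of 6559/9 but 2.75⁷ = 19487171/16384 reaches it, so n = 7.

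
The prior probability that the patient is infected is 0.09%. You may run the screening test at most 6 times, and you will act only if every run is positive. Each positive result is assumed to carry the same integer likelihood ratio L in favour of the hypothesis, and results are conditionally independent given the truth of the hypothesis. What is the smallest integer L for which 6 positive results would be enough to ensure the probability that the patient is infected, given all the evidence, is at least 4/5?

5

Prior odds = 0.0009/0.9991 = 9/9991.
Target odds = 0.8/0.2 = 4.
Need L⁶ ≥ 4 ÷ (9/9991) = 39964/9.
4⁶ = 4096 < 39964/9 ≤ 15625 = 5⁶, so L = 5.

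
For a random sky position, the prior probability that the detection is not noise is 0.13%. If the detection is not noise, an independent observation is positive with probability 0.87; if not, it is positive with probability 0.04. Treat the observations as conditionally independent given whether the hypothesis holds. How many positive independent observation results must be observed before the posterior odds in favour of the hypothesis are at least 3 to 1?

3

Prior odds = 0.0013/0.9987 = 13/9987.
Likelihood ratio of a positive = 0.87/0.04 = 21.75.
Target odds = 3.
Need (13/9987) × 21.75ⁿ ≥ 3, i.e. 21.75ⁿ ≥ 29961/13.
21.75² = 473.0625 falls short of 29961/13 but 21.75³ = 658503/64 reaches it, so n = 3.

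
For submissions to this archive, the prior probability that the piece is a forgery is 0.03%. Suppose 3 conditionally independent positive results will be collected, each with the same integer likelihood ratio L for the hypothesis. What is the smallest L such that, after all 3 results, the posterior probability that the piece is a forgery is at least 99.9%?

Prior odds = 0.0003/0.9997 = 3/9997.
Target odds = 0.999/0.001 = 999.
Need L³ ≥ 999 ÷ (3/9997) = 3329001.
149³ = 3307949 < 3329001 ≤ 3375000 = 150³, so L = 150.

150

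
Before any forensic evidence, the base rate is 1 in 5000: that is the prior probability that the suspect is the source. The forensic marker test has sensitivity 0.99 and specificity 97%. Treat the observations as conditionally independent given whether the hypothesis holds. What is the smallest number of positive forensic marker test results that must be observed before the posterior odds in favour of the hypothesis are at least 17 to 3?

Prior odds = 0.0002/0.9998 = 1/4999.
False-positive rate = 1 − 0.97 = 0.03; likelihood ratio of a positive = 0.99/0.03 = 33.
Target odds = 17/3.
Need (1/4999) × 33ⁿ ≥ 17/3, i.e. 33ⁿ ≥ 84983/3.
33² = 1089 falls short of 84983/3 but 33³ = 35937 reaches it, so n = 3.

3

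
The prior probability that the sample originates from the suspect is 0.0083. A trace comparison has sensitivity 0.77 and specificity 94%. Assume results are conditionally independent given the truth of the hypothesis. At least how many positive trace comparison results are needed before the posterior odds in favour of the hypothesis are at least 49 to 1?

Prior odds: 0.0083 ÷ 0.9917 = 83/9917.
False-positive rate = 1 − 0.94 = 0.06; likelihood ratio of a positive = 0.77/0.06 = 77/6.
Target odds = 49.
Need (83/9917) × (77/6)ⁿ ≥ 49, i.e. (77/6)ⁿ ≥ 485933/83.
(77/6)³ = 456533/216 falls short of 485933/83 but (77/6)⁴ = 35153041/1296 reaches it, so n = 4.

4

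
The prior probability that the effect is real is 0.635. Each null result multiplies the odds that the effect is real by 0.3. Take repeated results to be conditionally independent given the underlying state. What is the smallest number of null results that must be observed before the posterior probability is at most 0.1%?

7

Prior odds = 0.635/0.365 = 127/73.
Likelihood ratio per null result = 0.3.
Target posterior odds = 0.001/0.999 = 1/999.
Require 0.3ⁿ ≤ 1/999 ÷ (127/73) = 73/126873.
0.3⁶ = 729/1000000 is still above 73/126873 but 0.3⁷ = 2187/10000000 is at or below it, so n = 7.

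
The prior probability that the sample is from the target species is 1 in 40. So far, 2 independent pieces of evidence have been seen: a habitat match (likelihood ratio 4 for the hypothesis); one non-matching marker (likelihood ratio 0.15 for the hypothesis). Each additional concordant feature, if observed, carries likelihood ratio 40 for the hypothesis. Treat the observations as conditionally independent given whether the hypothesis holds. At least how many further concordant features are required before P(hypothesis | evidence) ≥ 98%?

Prior odds = 0.025/0.975 = 1/39.
Combined Bayes factor of the evidence already in hand = 4 × 0.15 = 0.6.
Odds after that evidence = (1/39) × 0.6 = 1/65.
Target odds = 0.98/0.02 = 49.
Need 40ⁿ ≥ 49 ÷ (1/65) = 3185.
40² = 1600 falls short of 3185 but 40³ = 64000 reaches it, so n = 3.

3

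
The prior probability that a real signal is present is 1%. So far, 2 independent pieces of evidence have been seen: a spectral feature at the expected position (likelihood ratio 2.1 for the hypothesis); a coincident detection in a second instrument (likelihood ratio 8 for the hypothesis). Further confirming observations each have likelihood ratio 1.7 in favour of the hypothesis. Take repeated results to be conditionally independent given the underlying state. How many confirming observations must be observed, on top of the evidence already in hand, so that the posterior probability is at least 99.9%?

17

Prior odds = 0.01/0.99 = 1/99.
Combined Bayes factor of the evidence already in hand = 2.1 × 8 = 16.8.
Odds after that evidence = (1/99) × 16.8 = 28/165.
Target odds = 0.999/0.001 = 999.
Need 1.7ⁿ ≥ 999 ÷ (28/165) = 164835/28.
1.7¹⁶ ≈4866.12 falls short of 164835/28 but 1.7¹⁷ ≈8272.4 reaches it, so n = 17.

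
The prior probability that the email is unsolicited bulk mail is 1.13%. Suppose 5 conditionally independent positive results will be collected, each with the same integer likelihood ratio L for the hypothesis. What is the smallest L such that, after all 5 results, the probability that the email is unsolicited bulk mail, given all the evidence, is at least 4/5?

Prior odds = 0.0113/0.9887 = 113/9887.
Target odds = 0.8/0.2 = 4.
Need L⁵ ≥ 4 ÷ (113/9887) = 39548/113.
3⁵ = 243 < 39548/113 ≤ 1024 = 4⁵, so L = 4.

4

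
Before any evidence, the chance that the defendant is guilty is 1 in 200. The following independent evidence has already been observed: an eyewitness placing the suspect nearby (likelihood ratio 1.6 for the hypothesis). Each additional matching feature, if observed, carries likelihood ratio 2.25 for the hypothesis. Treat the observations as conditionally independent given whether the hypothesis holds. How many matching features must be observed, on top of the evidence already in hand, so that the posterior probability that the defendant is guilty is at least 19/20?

10

Prior odds = 0.005/0.995 = 1/199.
Bayes factor of the evidence already in hand = 1.6.
Odds after that evidence = (1/199) × 1.6 = 8/995.
Target odds = 0.95/0.05 = 19.
Need 2.25ⁿ ≥ 19 ÷ (8/995) = 2363.125.
2.25⁹ = 387420489/262144 falls short of 2363.125 but 2.25¹⁰ ≈3325.26 reaches it, so n = 10.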